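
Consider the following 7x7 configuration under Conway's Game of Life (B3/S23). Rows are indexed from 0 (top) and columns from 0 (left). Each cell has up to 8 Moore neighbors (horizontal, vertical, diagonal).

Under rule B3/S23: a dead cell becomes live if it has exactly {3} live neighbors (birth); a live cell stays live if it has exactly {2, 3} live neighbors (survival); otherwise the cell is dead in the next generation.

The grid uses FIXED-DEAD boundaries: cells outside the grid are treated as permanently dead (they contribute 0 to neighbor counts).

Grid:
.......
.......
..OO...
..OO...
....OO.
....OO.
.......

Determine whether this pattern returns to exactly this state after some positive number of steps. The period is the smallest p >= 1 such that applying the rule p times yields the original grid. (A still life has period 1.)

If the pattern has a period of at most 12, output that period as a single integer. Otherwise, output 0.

Simulating and comparing each generation to the original:
Gen 0 (original, given above): 8 live cells
Gen 1: 6 live cells, differs from original
Gen 2: 8 live cells, MATCHES original -> period = 2

Answer: 2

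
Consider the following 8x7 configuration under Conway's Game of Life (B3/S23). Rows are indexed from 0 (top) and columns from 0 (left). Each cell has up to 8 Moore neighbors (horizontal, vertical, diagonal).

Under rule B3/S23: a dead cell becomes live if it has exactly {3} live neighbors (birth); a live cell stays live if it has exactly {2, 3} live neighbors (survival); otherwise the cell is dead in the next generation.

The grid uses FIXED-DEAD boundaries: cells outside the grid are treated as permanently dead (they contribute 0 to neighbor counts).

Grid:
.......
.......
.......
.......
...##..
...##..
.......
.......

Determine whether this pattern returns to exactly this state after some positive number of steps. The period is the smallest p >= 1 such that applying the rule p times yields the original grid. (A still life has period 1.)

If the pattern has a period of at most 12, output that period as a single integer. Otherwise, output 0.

Answer: 1

Derivation:
Simulating and comparing each generation to the original:
Gen 0 (original, given above): 4 live cells
Gen 1: 4 live cells, MATCHES original -> period = 1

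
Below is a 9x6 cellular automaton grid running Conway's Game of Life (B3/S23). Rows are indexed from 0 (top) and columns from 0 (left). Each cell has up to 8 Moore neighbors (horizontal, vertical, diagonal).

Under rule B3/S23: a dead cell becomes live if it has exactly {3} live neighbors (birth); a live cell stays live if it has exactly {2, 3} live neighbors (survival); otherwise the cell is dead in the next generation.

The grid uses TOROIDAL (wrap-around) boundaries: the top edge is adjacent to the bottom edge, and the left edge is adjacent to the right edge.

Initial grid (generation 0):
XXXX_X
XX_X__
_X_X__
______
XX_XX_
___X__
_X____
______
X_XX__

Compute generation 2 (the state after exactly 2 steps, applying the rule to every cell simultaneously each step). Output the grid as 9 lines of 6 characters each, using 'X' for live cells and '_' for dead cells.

Simulating step by step:
Generation 0 (given above): 19 live cells
Generation 1: 22 live cells
_____X
___X_X
XX____
XX_XX_
__XXX_
XX_XX_
______
_XX___
X__XXX
Generation 2: 24 live cells
(generation 2 grid is the final answer)

Answer: ___X__
____XX
_X_X__
X___X_
______
_X__XX
X__X__
XXXXXX
XXXXXX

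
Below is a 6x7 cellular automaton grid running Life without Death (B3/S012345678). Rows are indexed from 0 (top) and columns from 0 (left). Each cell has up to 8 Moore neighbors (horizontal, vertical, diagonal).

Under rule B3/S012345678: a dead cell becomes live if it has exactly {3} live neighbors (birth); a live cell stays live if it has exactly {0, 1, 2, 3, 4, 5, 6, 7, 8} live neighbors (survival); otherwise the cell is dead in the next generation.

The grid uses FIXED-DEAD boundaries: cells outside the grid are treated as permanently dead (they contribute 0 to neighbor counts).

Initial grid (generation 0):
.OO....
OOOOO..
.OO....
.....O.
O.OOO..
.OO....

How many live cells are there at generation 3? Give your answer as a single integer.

Simulating step by step:
Generation 0 (given above): 16 live cells
Generation 1: 20 live cells
OOO....
OOOOO..
OOO.O..
....OO.
O.OOO..
.OO....
Generation 2: 22 live cells
OOO....
OOOOO..
OOO.O..
O...OO.
O.OOOO.
.OO....
Generation 3: 23 live cells
OOO....
OOOOO..
OOO.O..
O...OO.
O.OOOO.
.OO.O..
Population at generation 3: 23

Answer: 23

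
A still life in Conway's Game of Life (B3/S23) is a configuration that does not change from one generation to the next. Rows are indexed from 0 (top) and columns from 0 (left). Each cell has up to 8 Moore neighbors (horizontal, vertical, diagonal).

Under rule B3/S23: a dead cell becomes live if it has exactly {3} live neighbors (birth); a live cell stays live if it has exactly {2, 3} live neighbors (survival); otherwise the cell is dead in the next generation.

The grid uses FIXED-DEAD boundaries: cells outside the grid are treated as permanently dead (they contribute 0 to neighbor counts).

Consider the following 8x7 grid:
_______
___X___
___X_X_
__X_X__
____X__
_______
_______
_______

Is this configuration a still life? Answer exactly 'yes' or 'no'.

Compute generation 1 and compare to generation 0 (given above):
Generation 1:
_______
____X__
__XX___
____XX_
___X___
_______
_______
_______
Cell (1,3) differs: gen0=1 vs gen1=0 -> NOT a still life.

Answer: no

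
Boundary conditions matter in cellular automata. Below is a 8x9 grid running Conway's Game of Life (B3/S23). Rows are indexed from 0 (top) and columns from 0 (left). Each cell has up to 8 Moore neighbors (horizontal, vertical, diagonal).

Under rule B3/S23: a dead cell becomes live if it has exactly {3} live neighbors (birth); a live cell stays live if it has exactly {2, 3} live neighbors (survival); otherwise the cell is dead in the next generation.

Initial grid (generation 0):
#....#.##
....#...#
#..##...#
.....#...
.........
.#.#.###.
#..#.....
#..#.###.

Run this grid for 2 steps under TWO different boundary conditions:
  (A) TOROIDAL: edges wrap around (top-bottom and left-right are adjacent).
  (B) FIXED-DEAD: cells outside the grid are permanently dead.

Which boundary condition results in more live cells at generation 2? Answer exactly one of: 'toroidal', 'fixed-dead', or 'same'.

Under TOROIDAL boundary, generation 2:
##...#..#
#..#..#.#
.........
.........
....#....
.##.#....
#..####.#
..#.#.#..
Population = 21

Under FIXED-DEAD boundary, generation 2:
....#..##
...#.####
.........
.........
....#....
.##.#....
.####....
.........
Population = 16

Comparison: toroidal=21, fixed-dead=16 -> toroidal

Answer: toroidal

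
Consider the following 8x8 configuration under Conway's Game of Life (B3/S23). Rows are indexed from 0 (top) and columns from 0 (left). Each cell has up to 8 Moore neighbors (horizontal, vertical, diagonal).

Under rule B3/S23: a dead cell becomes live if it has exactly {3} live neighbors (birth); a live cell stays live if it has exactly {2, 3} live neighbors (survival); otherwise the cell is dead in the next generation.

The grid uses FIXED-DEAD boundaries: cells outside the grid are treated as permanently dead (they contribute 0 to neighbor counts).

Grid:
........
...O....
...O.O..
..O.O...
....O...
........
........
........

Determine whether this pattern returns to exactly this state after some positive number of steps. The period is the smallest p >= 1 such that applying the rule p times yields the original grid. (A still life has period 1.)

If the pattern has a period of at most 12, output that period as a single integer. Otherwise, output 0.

Simulating and comparing each generation to the original:
Gen 0 (original, given above): 6 live cells
Gen 1: 6 live cells, differs from original
Gen 2: 6 live cells, MATCHES original -> period = 2

Answer: 2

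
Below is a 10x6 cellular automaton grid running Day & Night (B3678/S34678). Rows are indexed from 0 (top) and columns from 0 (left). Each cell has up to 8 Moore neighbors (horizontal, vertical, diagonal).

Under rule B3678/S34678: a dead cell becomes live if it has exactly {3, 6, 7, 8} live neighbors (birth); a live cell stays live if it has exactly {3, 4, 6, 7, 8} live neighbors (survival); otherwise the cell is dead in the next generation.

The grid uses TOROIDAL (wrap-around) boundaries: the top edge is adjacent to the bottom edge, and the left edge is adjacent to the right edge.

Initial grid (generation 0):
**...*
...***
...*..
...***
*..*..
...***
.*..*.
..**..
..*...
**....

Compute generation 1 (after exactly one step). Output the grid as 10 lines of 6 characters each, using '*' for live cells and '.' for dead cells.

Simulating step by step:
Generation 0 (given above): 22 live cells
Generation 1: 31 live cells
(generation 1 grid is the final answer)

Answer: .**..*
..*.**
..***.
..***.
..***.
*.****
....**
.***..
..**..
***..*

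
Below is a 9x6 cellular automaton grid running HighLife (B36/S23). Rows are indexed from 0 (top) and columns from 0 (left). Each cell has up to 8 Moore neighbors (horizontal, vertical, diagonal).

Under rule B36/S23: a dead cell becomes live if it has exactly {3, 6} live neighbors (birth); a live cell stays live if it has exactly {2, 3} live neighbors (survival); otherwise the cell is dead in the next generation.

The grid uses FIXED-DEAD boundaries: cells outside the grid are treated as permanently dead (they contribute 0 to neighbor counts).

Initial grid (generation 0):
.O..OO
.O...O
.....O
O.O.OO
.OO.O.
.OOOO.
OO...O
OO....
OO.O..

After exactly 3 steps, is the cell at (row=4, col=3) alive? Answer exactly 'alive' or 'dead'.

Answer: alive

Derivation:
Simulating step by step:
Generation 0 (given above): 25 live cells
Generation 1: 16 live cells
....OO
.....O
.O...O
..O.OO
O.....
....OO
...OO.
......
OOO...
Generation 2: 18 live cells
....OO
.....O
.....O
.O..OO
...O..
...OOO
...OOO
.OOO..
.O....
Generation 3: 15 live cells
....OO
.....O
.....O
....OO
..OOO.
..O..O
.....O
.O.O..
.O....

Cell (4,3) at generation 3: 1 -> alive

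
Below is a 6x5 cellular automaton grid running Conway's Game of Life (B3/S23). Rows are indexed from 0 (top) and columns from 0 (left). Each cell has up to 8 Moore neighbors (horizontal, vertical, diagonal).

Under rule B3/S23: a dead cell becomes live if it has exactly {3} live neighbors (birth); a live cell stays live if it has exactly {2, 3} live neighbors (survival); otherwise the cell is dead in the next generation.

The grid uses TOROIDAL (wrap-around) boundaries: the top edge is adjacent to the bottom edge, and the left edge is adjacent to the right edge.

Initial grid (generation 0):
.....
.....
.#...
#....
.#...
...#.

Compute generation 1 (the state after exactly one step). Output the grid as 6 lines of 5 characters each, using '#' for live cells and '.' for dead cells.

Answer: .....
.....
.....
##...
.....
.....

Derivation:
Simulating step by step:
Generation 0 (given above): 4 live cells
Generation 1: 2 live cells
(generation 1 grid is the final answer)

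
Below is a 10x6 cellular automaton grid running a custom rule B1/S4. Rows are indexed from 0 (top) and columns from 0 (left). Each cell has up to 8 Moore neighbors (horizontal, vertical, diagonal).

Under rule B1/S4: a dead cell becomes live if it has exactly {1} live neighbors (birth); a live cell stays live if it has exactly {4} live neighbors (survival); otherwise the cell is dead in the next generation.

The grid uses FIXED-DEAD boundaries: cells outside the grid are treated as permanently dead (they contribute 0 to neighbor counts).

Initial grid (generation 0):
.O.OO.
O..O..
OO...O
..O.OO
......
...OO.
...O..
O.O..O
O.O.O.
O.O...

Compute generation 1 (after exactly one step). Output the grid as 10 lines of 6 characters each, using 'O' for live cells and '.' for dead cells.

Answer: .....O
......
......
......
.O....
.....O
O.....
......
......
....OO

Derivation:
Simulating step by step:
Generation 0 (given above): 22 live cells
Generation 1: 6 live cells
(generation 1 grid is the final answer)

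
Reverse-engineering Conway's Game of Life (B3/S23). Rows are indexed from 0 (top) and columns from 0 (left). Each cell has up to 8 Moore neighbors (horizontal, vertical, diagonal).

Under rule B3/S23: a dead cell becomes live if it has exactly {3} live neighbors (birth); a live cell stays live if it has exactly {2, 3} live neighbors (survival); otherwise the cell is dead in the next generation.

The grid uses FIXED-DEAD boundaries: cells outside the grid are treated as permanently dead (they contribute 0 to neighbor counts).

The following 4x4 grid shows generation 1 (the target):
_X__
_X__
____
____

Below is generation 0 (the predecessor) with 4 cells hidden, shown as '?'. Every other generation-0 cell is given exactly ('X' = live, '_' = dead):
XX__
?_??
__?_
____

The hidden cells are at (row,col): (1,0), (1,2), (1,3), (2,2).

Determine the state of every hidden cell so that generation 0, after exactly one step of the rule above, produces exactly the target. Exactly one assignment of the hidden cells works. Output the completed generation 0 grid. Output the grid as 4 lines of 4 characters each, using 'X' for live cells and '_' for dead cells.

Answer: XX__
__X_
____
____

Derivation:
Hidden generation-0 cells (in order): (1,0), (1,2), (1,3), (2,2).
A hidden cell only influences target cells in its own 3x3 neighborhood. Try each of the 2^4 = 16 assignments, step the completed generation 0 forward once under B3/S23, and compare with the target:
  (1,0)=_ (1,2)=_ (1,3)=_ (2,2)=_ -> step gives (0,1)='_' but target has 'X' -> reject
  (1,0)=_ (1,2)=_ (1,3)=_ (2,2)=X -> step gives (0,1)='_' but target has 'X' -> reject
  (1,0)=_ (1,2)=_ (1,3)=X (2,2)=_ -> step gives (0,1)='_' but target has 'X' -> reject
  (1,0)=_ (1,2)=_ (1,3)=X (2,2)=X -> step gives (0,1)='_' but target has 'X' -> reject
  (1,0)=_ (1,2)=X (1,3)=_ (2,2)=_ -> step reproduces the target at every cell -> ACCEPT
  (1,0)=_ (1,2)=X (1,3)=_ (2,2)=X -> step gives (1,1)='_' but target has 'X' -> reject
  (1,0)=_ (1,2)=X (1,3)=X (2,2)=_ -> step gives (0,2)='X' but target has '_' -> reject
  (1,0)=_ (1,2)=X (1,3)=X (2,2)=X -> step gives (0,2)='X' but target has '_' -> reject
  (1,0)=X (1,2)=_ (1,3)=_ (2,2)=_ -> step gives (0,0)='X' but target has '_' -> reject
  (1,0)=X (1,2)=_ (1,3)=_ (2,2)=X -> step gives (0,0)='X' but target has '_' -> reject
  (1,0)=X (1,2)=_ (1,3)=X (2,2)=_ -> step gives (0,0)='X' but target has '_' -> reject
  (1,0)=X (1,2)=_ (1,3)=X (2,2)=X -> step gives (0,0)='X' but target has '_' -> reject
  (1,0)=X (1,2)=X (1,3)=_ (2,2)=_ -> step gives (0,0)='X' but target has '_' -> reject
  (1,0)=X (1,2)=X (1,3)=_ (2,2)=X -> step gives (0,0)='X' but target has '_' -> reject
  (1,0)=X (1,2)=X (1,3)=X (2,2)=_ -> step gives (0,0)='X' but target has '_' -> reject
  (1,0)=X (1,2)=X (1,3)=X (2,2)=X -> step gives (0,0)='X' but target has '_' -> reject
Unique solution: (1,0)=dead, (1,2)=live, (1,3)=dead, (2,2)=dead.
Check: live-neighbor counts of every cell in the completed generation 0:
1221
2311
0111
0000
Applying B3/S23 to generation 0 with these counts gives:
_X__
_X__
____
____
which matches the target exactly.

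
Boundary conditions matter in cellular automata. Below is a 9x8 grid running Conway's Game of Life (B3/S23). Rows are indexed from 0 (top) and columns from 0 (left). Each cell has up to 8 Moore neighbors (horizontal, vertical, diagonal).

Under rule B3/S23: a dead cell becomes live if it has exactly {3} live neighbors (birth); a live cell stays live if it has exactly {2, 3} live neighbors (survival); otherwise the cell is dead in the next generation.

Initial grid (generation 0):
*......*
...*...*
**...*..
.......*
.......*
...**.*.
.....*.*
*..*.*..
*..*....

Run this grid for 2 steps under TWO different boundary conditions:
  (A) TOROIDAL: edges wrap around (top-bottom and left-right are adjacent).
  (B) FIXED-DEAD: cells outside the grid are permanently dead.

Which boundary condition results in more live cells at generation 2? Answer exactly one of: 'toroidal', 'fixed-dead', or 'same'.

Under TOROIDAL boundary, generation 2:
......*.
.*......
.....*..
.....*..
*.......
*...*...
........
.*..***.
.*....*.
Population = 13

Under FIXED-DEAD boundary, generation 2:
........
........
.....***
.....**.
........
....*..*
.......*
....**..
........
Population = 10

Comparison: toroidal=13, fixed-dead=10 -> toroidal

Answer: toroidal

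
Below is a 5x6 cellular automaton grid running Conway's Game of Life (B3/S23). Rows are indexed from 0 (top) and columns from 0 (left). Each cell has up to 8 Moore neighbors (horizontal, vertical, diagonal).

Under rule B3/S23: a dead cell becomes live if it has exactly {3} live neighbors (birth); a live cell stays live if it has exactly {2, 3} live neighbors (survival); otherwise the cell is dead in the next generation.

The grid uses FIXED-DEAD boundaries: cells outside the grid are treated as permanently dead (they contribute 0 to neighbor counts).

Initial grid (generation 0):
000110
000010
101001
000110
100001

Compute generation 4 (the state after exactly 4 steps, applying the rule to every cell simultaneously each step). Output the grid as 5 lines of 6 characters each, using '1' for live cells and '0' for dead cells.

Simulating step by step:
Generation 0 (given above): 10 live cells
Generation 1: 10 live cells
000110
000011
000001
010111
000010
Generation 2: 11 live cells
000111
000101
000100
000101
000111
Generation 3: 12 live cells
000101
001101
001100
001101
000101
Generation 4: 5 live cells
(generation 4 grid is the final answer)

Answer: 001100
000000
010000
000000
001100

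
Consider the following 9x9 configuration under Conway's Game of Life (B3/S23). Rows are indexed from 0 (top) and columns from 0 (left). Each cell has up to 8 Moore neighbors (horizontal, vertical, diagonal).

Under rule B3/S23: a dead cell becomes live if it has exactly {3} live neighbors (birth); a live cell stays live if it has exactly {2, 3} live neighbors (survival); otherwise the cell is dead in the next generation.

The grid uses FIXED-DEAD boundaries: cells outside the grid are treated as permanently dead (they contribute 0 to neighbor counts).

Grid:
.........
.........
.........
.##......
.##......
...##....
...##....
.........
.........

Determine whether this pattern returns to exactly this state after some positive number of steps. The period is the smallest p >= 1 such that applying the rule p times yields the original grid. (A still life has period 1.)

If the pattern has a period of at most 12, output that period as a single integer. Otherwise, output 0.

Simulating and comparing each generation to the original:
Gen 0 (original, given above): 8 live cells
Gen 1: 6 live cells, differs from original
Gen 2: 8 live cells, MATCHES original -> period = 2

Answer: 2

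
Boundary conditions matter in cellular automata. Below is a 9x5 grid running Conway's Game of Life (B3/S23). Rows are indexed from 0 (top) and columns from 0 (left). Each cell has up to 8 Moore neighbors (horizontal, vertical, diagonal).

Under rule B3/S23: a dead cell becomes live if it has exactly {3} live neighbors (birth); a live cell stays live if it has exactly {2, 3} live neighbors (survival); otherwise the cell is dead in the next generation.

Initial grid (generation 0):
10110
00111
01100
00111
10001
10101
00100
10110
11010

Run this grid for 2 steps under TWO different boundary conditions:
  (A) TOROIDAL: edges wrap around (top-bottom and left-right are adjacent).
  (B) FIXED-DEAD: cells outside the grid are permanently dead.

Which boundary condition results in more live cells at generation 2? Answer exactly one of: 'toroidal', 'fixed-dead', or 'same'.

Answer: toroidal

Derivation:
Under TOROIDAL boundary, generation 2:
11000
00001
01010
10110
11001
10011
10010
10000
11000
Population = 19

Under FIXED-DEAD boundary, generation 2:
00010
01110
00010
01100
00000
00010
00000
10010
11100
Population = 13

Comparison: toroidal=19, fixed-dead=13 -> toroidal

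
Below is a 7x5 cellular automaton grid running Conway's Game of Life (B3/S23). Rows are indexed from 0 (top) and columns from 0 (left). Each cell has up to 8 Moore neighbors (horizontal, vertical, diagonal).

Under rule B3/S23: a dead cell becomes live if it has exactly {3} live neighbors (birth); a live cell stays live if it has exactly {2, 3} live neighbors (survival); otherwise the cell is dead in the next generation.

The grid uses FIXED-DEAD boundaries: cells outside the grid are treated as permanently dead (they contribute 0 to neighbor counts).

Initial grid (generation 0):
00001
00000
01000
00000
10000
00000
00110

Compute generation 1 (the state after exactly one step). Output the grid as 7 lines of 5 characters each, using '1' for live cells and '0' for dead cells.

Answer: 00000
00000
00000
00000
00000
00000
00000

Derivation:
Simulating step by step:
Generation 0 (given above): 5 live cells
Generation 1: 0 live cells
(generation 1 grid is the final answer)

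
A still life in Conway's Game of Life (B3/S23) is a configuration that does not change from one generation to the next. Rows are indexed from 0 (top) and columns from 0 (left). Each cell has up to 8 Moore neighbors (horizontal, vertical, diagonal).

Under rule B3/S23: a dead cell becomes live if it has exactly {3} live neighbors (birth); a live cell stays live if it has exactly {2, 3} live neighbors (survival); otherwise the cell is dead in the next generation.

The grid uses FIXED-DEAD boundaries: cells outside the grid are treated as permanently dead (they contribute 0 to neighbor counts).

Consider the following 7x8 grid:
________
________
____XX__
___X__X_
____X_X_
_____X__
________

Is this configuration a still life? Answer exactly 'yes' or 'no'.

Answer: yes

Derivation:
Compute generation 1 and compare to generation 0 (given above):
Generation 1:
________
________
____XX__
___X__X_
____X_X_
_____X__
________
The grids are IDENTICAL -> still life.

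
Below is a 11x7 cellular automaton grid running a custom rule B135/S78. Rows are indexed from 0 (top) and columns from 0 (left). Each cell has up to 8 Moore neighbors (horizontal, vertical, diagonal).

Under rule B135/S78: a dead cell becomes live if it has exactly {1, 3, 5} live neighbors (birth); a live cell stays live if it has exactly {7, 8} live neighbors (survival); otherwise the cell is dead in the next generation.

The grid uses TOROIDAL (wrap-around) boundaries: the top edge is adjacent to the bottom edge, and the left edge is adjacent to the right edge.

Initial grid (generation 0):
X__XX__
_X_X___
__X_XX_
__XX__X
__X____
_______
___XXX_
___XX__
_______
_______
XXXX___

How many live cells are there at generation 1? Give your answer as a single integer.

Simulating step by step:
Generation 0 (given above): 21 live cells
Generation 1: 30 live cells
_X___X_
____XX_
_X_X___
XX__XX_
X__XXXX
_X_XX_X
______X
_____XX
__X__X_
_XX_X_X
____XX_
Population at generation 1: 30

Answer: 30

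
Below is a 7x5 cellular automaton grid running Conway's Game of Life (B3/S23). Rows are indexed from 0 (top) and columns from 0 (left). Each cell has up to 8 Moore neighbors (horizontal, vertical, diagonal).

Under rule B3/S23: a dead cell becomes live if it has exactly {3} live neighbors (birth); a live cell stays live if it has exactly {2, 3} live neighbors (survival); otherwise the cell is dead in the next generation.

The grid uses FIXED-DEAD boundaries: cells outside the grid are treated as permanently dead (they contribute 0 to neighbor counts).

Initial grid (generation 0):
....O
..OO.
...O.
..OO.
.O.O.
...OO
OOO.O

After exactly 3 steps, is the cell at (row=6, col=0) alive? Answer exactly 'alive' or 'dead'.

Simulating step by step:
Generation 0 (given above): 14 live cells
Generation 1: 12 live cells
...O.
..OOO
....O
...OO
.....
O...O
.OO.O
Generation 2: 14 live cells
..OOO
..O.O
..O..
...OO
...OO
.O.O.
.O.O.
Generation 3: 10 live cells
..O.O
.OO.O
..O.O
..O.O
.....
...O.
.....

Cell (6,0) at generation 3: 0 -> dead

Answer: dead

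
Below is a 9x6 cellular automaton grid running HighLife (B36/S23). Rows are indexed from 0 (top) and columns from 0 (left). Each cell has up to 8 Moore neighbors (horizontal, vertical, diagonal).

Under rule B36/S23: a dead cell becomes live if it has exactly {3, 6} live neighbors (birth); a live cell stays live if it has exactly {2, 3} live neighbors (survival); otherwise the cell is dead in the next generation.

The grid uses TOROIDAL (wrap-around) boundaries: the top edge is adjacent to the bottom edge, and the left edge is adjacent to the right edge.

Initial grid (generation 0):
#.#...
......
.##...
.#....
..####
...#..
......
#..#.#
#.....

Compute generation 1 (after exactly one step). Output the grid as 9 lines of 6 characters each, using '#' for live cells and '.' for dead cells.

Simulating step by step:
Generation 0 (given above): 14 live cells
Generation 1: 16 live cells
(generation 1 grid is the final answer)

Answer: .#....
..#...
.##...
##..#.
..###.
..##..
....#.
#....#
#.....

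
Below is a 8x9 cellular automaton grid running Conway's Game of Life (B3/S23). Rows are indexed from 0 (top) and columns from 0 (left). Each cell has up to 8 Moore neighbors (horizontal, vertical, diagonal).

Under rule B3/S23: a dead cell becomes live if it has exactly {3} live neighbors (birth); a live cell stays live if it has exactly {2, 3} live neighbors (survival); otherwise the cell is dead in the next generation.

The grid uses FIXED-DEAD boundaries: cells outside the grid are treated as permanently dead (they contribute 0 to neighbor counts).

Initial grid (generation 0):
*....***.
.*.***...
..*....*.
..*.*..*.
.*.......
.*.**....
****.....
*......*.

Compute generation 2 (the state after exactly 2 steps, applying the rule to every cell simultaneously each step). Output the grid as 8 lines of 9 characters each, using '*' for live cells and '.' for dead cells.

Simulating step by step:
Generation 0 (given above): 23 live cells
Generation 1: 24 live cells
.....**..
.*****.*.
.**..**..
.***.....
.*..*....
...**....
*..**....
*.*......
Generation 2: 23 live cells
(generation 2 grid is the final answer)

Answer: ..**.**..
.*.*...*.
*....**..
*..***...
.*..*....
..*..*...
.**.*....
.*.*.....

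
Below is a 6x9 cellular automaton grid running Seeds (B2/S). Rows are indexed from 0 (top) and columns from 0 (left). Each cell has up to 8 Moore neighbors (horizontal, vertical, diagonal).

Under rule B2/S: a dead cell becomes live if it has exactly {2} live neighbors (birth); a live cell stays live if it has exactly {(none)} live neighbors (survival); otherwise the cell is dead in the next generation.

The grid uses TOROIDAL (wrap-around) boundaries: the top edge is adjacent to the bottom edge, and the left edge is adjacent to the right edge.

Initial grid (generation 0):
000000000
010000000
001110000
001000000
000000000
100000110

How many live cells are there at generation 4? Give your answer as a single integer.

Answer: 11

Derivation:
Simulating step by step:
Generation 0 (given above): 8 live cells
Generation 1: 13 live cells
110000111
000010000
000000000
010010000
010000111
000000001
Generation 2: 15 live cells
000001000
010001100
000111000
001001101
001001000
001001000
Generation 3: 11 live cells
011000000
001100000
110000000
010000010
000000010
010100000
Generation 4: 11 live cells
100010000
000000000
000100001
001000100
110000101
100000000
Population at generation 4: 11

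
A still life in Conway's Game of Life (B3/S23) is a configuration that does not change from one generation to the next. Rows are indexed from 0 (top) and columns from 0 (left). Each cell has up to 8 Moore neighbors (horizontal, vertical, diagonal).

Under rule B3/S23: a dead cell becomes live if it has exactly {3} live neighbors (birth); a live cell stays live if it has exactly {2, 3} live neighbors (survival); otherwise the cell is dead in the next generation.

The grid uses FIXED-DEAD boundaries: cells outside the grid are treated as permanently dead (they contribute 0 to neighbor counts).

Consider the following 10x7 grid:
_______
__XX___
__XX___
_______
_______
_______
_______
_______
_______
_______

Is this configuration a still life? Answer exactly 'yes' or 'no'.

Compute generation 1 and compare to generation 0 (given above):
Generation 1:
_______
__XX___
__XX___
_______
_______
_______
_______
_______
_______
_______
The grids are IDENTICAL -> still life.

Answer: yes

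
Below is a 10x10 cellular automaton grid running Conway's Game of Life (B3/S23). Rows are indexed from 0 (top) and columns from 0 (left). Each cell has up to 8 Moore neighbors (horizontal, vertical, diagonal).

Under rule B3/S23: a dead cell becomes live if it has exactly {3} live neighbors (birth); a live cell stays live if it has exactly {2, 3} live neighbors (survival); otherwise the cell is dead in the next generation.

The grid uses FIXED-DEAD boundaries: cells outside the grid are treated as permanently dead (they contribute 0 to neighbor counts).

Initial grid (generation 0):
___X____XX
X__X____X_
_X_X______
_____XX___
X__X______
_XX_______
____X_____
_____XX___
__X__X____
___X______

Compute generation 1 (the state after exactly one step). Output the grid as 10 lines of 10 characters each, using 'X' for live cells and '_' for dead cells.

Answer: ________XX
___XX___XX
__X_X_____
__X_X_____
_XX_______
_XXX______
_____X____
____XXX___
____XXX___
__________

Derivation:
Simulating step by step:
Generation 0 (given above): 20 live cells
Generation 1: 22 live cells
(generation 1 grid is the final answer)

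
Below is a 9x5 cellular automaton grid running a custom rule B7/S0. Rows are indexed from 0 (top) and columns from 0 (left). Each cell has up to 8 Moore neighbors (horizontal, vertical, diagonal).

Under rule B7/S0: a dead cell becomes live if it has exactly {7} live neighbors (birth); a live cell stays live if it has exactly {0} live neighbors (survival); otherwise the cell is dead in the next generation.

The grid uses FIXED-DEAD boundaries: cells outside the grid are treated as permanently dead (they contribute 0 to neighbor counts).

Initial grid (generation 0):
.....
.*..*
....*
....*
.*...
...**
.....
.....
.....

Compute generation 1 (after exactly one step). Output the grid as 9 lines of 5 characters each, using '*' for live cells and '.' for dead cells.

Simulating step by step:
Generation 0 (given above): 7 live cells
Generation 1: 2 live cells
(generation 1 grid is the final answer)

Answer: .....
.*...
.....
.....
.*...
.....
.....
.....
.....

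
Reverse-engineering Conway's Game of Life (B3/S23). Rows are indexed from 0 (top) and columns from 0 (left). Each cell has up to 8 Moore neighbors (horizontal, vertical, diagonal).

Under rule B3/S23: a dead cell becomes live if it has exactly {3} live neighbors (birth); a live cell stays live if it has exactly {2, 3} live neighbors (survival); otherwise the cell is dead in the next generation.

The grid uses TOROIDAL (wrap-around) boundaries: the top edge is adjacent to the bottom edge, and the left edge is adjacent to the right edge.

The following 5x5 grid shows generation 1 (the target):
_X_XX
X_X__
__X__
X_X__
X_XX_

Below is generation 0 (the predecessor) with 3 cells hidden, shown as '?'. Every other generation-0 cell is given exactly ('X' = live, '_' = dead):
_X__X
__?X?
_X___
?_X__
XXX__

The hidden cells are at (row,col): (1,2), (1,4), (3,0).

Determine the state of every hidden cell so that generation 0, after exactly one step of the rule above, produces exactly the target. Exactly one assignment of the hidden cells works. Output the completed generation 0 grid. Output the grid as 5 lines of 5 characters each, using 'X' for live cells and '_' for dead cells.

Answer: _X__X
___X_
_X___
__X__
XXX__

Derivation:
Hidden generation-0 cells (in order): (1,2), (1,4), (3,0).
A hidden cell only influences target cells in its own 3x3 neighborhood. Try each of the 2^3 = 8 assignments, step the completed generation 0 forward once under B3/S23, and compare with the target:
  (1,2)=_ (1,4)=_ (3,0)=_ -> step reproduces the target at every cell -> ACCEPT
  (1,2)=_ (1,4)=_ (3,0)=X -> step gives (2,1)='X' but target has '_' -> reject
  (1,2)=_ (1,4)=X (3,0)=_ -> step gives (0,3)='_' but target has 'X' -> reject
  (1,2)=_ (1,4)=X (3,0)=X -> step gives (0,3)='_' but target has 'X' -> reject
  (1,2)=X (1,4)=_ (3,0)=_ -> step gives (0,1)='_' but target has 'X' -> reject
  (1,2)=X (1,4)=_ (3,0)=X -> step gives (0,1)='_' but target has 'X' -> reject
  (1,2)=X (1,4)=X (3,0)=_ -> step gives (0,1)='_' but target has 'X' -> reject
  (1,2)=X (1,4)=X (3,0)=X -> step gives (0,1)='_' but target has 'X' -> reject
Unique solution: (1,2)=dead, (1,4)=dead, (3,0)=dead.
Check: live-neighbor counts of every cell in the completed generation 0:
43432
32312
11321
35321
34332
Applying B3/S23 to generation 0 with these counts gives:
_X_XX
X_X__
__X__
X_X__
X_XX_
which matches the target exactly.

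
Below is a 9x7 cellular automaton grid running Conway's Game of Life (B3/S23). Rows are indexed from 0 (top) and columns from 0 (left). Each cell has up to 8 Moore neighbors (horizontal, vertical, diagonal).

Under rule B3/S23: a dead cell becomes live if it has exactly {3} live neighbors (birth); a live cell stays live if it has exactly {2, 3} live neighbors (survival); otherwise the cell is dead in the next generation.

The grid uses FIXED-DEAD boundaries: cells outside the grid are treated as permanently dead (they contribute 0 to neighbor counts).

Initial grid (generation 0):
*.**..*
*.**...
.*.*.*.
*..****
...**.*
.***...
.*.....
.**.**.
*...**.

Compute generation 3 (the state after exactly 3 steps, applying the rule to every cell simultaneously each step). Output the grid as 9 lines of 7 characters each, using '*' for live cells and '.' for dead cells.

Answer: .......
*......
..*..**
*.*...*
.....**
*.****.
*.***..
*......
**.....

Derivation:
Simulating step by step:
Generation 0 (given above): 29 live cells
Generation 1: 25 live cells
..**...
*......
**...**
......*
.*....*
.*.**..
*...*..
******.
.*.***.
Generation 2: 22 live cells
.......
*.*....
**...**
**....*
..*..*.
******.
*......
*......
**...*.
Generation 3: 21 live cells
(generation 3 grid is the final answer)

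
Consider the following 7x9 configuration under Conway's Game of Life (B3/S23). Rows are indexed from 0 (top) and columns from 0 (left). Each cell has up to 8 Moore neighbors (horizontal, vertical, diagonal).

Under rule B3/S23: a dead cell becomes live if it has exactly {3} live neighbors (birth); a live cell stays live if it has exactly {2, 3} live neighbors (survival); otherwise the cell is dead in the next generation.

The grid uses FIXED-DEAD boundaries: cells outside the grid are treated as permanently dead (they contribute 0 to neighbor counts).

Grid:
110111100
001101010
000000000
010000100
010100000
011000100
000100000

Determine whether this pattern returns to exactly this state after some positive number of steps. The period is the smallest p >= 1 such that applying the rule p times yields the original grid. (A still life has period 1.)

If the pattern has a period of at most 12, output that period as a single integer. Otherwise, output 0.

Answer: 0

Derivation:
Simulating and comparing each generation to the original:
Gen 0 (original, given above): 18 live cells
Gen 1: 16 live cells, differs from original
Gen 2: 13 live cells, differs from original
Gen 3: 11 live cells, differs from original
Gen 4: 11 live cells, differs from original
Gen 5: 12 live cells, differs from original
Gen 6: 13 live cells, differs from original
Gen 7: 15 live cells, differs from original
Gen 8: 18 live cells, differs from original
Gen 9: 17 live cells, differs from original
Gen 10: 19 live cells, differs from original
Gen 11: 14 live cells, differs from original
Gen 12: 11 live cells, differs from original
No period found within 12 steps.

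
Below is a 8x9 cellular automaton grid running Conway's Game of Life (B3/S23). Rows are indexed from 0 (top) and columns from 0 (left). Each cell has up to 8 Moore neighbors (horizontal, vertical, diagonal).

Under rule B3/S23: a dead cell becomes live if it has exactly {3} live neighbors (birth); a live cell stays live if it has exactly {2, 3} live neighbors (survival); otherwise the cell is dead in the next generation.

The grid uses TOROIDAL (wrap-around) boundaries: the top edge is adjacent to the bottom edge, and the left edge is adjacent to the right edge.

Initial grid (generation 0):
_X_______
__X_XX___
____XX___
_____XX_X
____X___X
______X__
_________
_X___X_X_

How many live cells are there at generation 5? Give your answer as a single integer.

Simulating step by step:
Generation 0 (given above): 15 live cells
Generation 1: 13 live cells
_XX_XXX__
___XXX___
___X_____
______XX_
______X__
_________
______X__
_________
Generation 2: 11 live cells
__X___X__
______X__
___X_XX__
______XX_
______XX_
_________
_________
______X__
Generation 3: 8 live cells
_____XXX_
______XX_
_____X___
_________
______XX_
_________
_________
_________
Generation 4: 6 live cells
_____X_X_
_______X_
______X__
______X__
_________
_________
_________
______X__
Generation 5: 5 live cells
_______X_
_______X_
______XX_
_________
_________
_________
_________
______X__
Population at generation 5: 5

Answer: 5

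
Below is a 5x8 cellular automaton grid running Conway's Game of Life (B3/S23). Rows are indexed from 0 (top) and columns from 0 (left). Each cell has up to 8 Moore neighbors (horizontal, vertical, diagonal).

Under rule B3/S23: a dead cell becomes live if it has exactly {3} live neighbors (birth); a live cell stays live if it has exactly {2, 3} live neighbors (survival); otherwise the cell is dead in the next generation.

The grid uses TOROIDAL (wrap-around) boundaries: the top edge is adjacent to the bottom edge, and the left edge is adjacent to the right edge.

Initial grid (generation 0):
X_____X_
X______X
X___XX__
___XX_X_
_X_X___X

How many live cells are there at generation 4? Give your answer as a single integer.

Simulating step by step:
Generation 0 (given above): 13 live cells
Generation 1: 23 live cells
_X____X_
XX___XX_
X__XXXX_
X_XX__XX
X_XXXXXX
Generation 2: 6 live cells
___X____
XXX_____
___X____
________
____X___
Generation 3: 8 live cells
_XXX____
_XXX____
_XX_____
________
________
Generation 4: 6 live cells
_X_X____
X_______
_X_X____
________
__X_____
Population at generation 4: 6

Answer: 6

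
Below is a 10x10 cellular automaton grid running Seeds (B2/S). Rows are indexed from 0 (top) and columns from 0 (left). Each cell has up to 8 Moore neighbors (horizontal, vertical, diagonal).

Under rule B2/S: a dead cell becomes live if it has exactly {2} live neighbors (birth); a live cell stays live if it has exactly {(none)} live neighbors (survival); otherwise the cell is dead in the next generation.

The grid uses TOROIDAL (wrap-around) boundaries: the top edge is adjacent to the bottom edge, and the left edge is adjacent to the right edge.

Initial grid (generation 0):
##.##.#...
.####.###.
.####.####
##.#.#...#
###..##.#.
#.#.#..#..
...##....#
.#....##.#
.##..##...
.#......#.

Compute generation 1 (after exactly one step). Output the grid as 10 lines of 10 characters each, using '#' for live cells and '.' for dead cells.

Simulating step by step:
Generation 0 (given above): 48 live cells
Generation 1: 2 live cells
(generation 1 grid is the final answer)

Answer: ..........
..........
..........
..........
..........
..........
..........
..........
.........#
.........#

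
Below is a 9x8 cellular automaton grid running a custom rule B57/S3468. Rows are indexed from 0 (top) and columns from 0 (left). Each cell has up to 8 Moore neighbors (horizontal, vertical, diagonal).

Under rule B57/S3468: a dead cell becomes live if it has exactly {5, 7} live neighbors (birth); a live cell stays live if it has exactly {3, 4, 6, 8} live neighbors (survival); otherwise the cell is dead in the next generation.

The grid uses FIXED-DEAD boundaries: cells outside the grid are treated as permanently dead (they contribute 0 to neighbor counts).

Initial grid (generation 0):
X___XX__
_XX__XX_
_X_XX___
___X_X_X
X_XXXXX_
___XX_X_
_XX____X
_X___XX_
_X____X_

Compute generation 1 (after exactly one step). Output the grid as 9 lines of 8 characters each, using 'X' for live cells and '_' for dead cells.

Simulating step by step:
Generation 0 (given above): 30 live cells
Generation 1: 21 live cells
(generation 1 grid is the final answer)

Answer: _____X__
_XX_XX__
__XXX___
__X_XX__
__X_X_X_
__X_XXX_
__X_____
_X____X_
________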